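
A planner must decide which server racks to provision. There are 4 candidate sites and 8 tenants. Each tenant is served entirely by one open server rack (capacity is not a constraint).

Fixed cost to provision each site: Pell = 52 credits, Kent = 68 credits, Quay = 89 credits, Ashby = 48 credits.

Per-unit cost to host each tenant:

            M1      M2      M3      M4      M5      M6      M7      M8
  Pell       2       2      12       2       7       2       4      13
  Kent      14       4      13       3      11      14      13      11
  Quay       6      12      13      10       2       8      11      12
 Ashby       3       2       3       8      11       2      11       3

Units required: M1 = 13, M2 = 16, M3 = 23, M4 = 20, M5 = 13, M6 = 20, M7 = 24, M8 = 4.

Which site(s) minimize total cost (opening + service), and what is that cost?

For any fixed open set, each tenant goes to its cheapest open site; total = fixed + service.
{Pell, Ashby}: M1→Pell 2·13=26, M2→Pell 2·16=32, M3→Ashby 3·23=69, M4→Pell 2·20=40, M5→Pell 7·13=91, M6→Pell 2·20=40, M7→Pell 4·24=96, M8→Ashby 3·4=12. Service 406; fixed 100; total 506.
{Pell, Quay, Ashby}: M1→Pell 2·13=26, M2→Pell 2·16=32, M3→Ashby 3·23=69, M4→Pell 2·20=40, M5→Quay 2·13=26, M6→Pell 2·20=40, M7→Pell 4·24=96, M8→Ashby 3·4=12. Service 341; fixed 189; total 530.
{Pell, Kent, Ashby}: service 406 + fixed 168 = 574
{Pell, Kent, Quay, Ashby}: M1→Pell 2·13=26, M2→Pell 2·16=32, M3→Ashby 3·23=69, M4→Pell 2·20=40, M5→Quay 2·13=26, M6→Pell 2·20=40, M7→Pell 4·24=96, M8→Ashby 3·4=12. Service 341; fixed 257; total 598.
No other subset beats 506.

Open Pell and Ashby; minimum total cost 506.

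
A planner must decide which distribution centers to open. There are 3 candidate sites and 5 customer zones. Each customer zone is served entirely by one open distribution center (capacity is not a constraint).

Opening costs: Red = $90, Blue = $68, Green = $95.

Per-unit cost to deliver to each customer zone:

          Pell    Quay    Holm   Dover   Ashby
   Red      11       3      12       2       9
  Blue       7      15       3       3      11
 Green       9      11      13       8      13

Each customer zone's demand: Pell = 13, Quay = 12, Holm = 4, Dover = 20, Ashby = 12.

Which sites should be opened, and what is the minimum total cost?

Open Red and Blue; minimum total cost 445.

For any fixed open set, each customer zone goes to its cheapest open site; total = fixed + service.
{Red, Blue}: Pell→Blue 7·13=91, Quay→Red 3·12=36, Holm→Blue 3·4=12, Dover→Red 2·20=40, Ashby→Red 9·12=108. Service 287; fixed 158; total 445.
{Red}: service 375 + fixed 90 = 465
{Red, Green}: Pell→Green 9·13=117, Quay→Red 3·12=36, Holm→Red 12·4=48, Dover→Red 2·20=40, Ashby→Red 9·12=108. Service 349; fixed 185; total 534.
{Red, Blue, Green}: Pell→Blue 7·13=91, Quay→Red 3·12=36, Holm→Blue 3·4=12, Dover→Red 2·20=40, Ashby→Red 9·12=108. Service 287; fixed 253; total 540.
No other subset beats 445.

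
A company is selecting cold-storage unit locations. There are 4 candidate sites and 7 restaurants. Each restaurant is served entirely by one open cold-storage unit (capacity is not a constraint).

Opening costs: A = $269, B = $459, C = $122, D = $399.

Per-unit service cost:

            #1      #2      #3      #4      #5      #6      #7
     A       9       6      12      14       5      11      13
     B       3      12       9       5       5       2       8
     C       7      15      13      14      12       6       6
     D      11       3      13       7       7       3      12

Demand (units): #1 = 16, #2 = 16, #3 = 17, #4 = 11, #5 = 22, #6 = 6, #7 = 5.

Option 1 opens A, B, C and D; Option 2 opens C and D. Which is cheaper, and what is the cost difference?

Option 2 is cheaper by 524.

Option 1: {A, B, C, D}: #1→B 3·16=48, #2→D 3·16=48, #3→B 9·17=153, #4→B 5·11=55, #5→A 5·22=110, #6→B 2·6=12, #7→C 6·5=30. Service 456; fixed 1249; total 1705.
Option 2: {C, D}: #1→C 7·16=112, #2→D 3·16=48, #3→C 13·17=221, #4→D 7·11=77, #5→D 7·22=154, #6→D 3·6=18, #7→C 6·5=30. Service 660; fixed 521; total 1181.
Difference: |1705 − 1181| = 524.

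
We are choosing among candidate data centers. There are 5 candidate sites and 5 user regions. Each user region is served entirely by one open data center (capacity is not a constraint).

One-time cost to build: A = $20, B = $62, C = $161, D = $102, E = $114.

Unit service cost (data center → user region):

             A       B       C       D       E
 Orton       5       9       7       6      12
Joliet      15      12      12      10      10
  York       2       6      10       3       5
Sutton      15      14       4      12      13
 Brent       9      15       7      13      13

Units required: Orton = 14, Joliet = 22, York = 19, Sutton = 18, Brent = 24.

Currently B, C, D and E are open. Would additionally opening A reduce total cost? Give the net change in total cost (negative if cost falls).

Current service cost with {B, C, D, E}: 601.
Adding A: each user region re-picks its cheapest; new service cost 568, saving 33.
Extra fixed cost: 20. Net change = 20 − 33 = -13.
(Totals: 1040 → 1027.)

Yes — net change −13 (cost falls by 13).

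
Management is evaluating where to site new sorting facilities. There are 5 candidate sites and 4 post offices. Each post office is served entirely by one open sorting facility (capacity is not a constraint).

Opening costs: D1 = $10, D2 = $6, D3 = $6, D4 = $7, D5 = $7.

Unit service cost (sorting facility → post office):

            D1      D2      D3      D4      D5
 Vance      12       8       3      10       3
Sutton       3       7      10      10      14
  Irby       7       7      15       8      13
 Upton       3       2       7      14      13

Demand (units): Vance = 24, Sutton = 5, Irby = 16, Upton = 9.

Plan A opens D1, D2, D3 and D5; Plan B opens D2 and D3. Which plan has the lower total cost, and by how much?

Plan A is cheaper by 3.

Plan A: {D1, D2, D3, D5}: Vance→D3 3·24=72, Sutton→D1 3·5=15, Irby→D1 7·16=112, Upton→D2 2·9=18. Service 217; fixed 29; total 246.
Plan B: {D2, D3}: Vance→D3 3·24=72, Sutton→D2 7·5=35, Irby→D2 7·16=112, Upton→D2 2·9=18. Service 237; fixed 12; total 249.
Difference: |246 − 249| = 3.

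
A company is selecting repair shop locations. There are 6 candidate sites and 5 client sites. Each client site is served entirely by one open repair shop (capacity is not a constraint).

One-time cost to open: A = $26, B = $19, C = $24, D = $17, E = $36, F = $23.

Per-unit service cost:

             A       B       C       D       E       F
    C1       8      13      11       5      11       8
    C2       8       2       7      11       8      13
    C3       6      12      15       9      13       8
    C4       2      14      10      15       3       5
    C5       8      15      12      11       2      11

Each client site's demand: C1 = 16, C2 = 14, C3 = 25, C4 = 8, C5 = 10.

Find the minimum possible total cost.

For any fixed open set, each client site goes to its cheapest open site; total = fixed + service.
{A, B, D, E}: C1→D 5·16=80, C2→B 2·14=28, C3→A 6·25=150, C4→A 2·8=16, C5→E 2·10=20. Service 294; fixed 98; total 392.
{A, B, D, E, F}: service 294 + fixed 121 = 415
{A, B, C, D, E}: service 294 + fixed 122 = 416
{A, B, C, D, E, F}: service 294 + fixed 145 = 439
No other subset beats 392.

Minimum total cost: 392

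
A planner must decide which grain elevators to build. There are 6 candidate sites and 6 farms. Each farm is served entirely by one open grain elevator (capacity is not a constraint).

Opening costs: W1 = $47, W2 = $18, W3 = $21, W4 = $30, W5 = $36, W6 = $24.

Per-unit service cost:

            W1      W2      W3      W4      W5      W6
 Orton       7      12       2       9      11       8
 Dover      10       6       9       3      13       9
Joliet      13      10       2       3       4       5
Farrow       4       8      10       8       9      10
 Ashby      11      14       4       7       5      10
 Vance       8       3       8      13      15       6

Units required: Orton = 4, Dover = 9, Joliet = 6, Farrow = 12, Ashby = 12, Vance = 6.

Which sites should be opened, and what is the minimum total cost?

For any fixed open set, each farm goes to its cheapest open site; total = fixed + service.
{W1, W2, W3}: Orton→W3 2·4=8, Dover→W2 6·9=54, Joliet→W3 2·6=12, Farrow→W1 4·12=48, Ashby→W3 4·12=48, Vance→W2 3·6=18. Service 188; fixed 86; total 274.
{W2, W3}: Orton→W3 2·4=8, Dover→W2 6·9=54, Joliet→W3 2·6=12, Farrow→W2 8·12=96, Ashby→W3 4·12=48, Vance→W2 3·6=18. Service 236; fixed 39; total 275.
{W1, W2, W3, W4}: service 161 + fixed 116 = 277
{W1, W2, W3, W4, W5, W6}: Orton→W3 2·4=8, Dover→W4 3·9=27, Joliet→W3 2·6=12, Farrow→W1 4·12=48, Ashby→W3 4·12=48, Vance→W2 3·6=18. Service 161; fixed 176; total 337.
No other subset beats 274.

Open W1, W2 and W3; minimum total cost 274.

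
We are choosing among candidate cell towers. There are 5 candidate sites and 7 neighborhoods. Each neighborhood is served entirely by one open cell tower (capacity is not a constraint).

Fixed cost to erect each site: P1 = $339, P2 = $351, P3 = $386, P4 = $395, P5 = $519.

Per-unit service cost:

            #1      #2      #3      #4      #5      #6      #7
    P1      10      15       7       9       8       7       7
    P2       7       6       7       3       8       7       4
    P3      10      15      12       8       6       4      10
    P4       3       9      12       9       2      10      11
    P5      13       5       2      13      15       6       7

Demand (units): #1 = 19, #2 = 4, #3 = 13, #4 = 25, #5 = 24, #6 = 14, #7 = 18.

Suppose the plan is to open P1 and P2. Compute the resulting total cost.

Total cost: 1375

Each neighborhood is assigned to its cheapest site among the open ones.
{P1, P2}: #1→P2 7·19=133, #2→P2 6·4=24, #3→P1 7·13=91, #4→P2 3·25=75, #5→P1 8·24=192, #6→P1 7·14=98, #7→P2 4·18=72. Service 685; fixed 690; total 1375.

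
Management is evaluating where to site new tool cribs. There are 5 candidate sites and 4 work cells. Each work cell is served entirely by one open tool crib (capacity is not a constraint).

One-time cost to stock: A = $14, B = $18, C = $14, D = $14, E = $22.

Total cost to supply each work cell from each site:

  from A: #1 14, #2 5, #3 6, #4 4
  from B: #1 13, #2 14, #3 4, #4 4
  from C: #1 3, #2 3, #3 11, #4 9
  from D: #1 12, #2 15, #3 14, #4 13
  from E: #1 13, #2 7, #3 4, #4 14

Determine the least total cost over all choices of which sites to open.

Minimum total cost: 40

For any fixed open set, each work cell goes to its cheapest open site; total = fixed + service.
{C}: #1→C 3, #2→C 3, #3→C 11, #4→C 9. Service 26; fixed 14; total 40.
{A}: #1→A 14, #2→A 5, #3→A 6, #4→A 4. Service 29; fixed 14; total 43.
{A, C}: #1→C 3, #2→C 3, #3→A 6, #4→A 4. Service 16; fixed 28; total 44.
{A, B, C, D, E}: service 14 + fixed 82 = 96
No other subset beats 40.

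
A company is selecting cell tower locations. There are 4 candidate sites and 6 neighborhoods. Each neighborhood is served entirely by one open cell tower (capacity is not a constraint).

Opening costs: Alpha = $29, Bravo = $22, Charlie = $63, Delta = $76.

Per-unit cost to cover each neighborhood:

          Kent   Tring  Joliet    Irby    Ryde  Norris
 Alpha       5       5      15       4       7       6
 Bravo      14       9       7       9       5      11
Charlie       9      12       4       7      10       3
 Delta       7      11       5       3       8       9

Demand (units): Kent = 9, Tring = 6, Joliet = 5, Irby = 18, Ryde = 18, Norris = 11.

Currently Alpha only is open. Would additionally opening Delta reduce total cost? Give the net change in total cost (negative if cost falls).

No — net change +8 (cost rises by 8).

Current service cost with {Alpha}: 414.
Adding Delta: each neighborhood re-picks its cheapest; new service cost 346, saving 68.
Extra fixed cost: 76. Net change = 76 − 68 = 8.
(Totals: 443 → 451.)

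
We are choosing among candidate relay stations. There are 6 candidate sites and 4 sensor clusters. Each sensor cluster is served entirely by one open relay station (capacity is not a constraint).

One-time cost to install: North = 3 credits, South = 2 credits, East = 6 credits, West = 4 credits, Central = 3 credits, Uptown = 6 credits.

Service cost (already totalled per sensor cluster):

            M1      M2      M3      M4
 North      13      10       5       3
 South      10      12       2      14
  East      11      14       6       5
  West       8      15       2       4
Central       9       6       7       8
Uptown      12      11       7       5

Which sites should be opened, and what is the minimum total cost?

Open West and Central; minimum total cost 27.

For any fixed open set, each sensor cluster goes to its cheapest open site; total = fixed + service.
{West, Central}: M1→West 8, M2→Central 6, M3→West 2, M4→West 4. Service 20; fixed 7; total 27.
{North, South, Central}: service 20 + fixed 8 = 28
{North, West, Central}: M1→West 8, M2→Central 6, M3→West 2, M4→North 3. Service 19; fixed 10; total 29.
{North, South, East, West, Central, Uptown}: service 19 + fixed 24 = 43
No other subset beats 27.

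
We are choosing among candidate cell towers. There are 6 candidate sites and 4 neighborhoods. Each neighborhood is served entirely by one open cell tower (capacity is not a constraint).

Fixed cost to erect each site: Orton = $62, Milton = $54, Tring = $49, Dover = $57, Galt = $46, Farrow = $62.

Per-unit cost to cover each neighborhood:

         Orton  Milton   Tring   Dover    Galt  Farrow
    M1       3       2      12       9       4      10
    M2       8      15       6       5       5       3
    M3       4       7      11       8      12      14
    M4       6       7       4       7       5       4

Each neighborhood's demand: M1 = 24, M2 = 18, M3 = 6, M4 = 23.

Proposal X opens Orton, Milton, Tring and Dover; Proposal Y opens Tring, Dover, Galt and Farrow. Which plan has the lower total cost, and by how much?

Proposal X: {Orton, Milton, Tring, Dover}: M1→Milton 2·24=48, M2→Dover 5·18=90, M3→Orton 4·6=24, M4→Tring 4·23=92. Service 254; fixed 222; total 476.
Proposal Y: {Tring, Dover, Galt, Farrow}: M1→Galt 4·24=96, M2→Farrow 3·18=54, M3→Dover 8·6=48, M4→Tring 4·23=92. Service 290; fixed 214; total 504.
Difference: |476 − 504| = 28.

Proposal X is cheaper by 28.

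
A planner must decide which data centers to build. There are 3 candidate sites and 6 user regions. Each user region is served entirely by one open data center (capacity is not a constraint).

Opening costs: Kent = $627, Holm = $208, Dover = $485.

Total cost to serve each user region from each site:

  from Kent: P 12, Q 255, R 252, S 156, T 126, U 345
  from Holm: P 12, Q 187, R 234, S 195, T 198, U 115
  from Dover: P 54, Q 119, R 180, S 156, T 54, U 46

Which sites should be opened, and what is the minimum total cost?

Open Dover only; minimum total cost 1094.

For any fixed open set, each user region goes to its cheapest open site; total = fixed + service.
{Dover}: P→Dover 54, Q→Dover 119, R→Dover 180, S→Dover 156, T→Dover 54, U→Dover 46. Service 609; fixed 485; total 1094.
{Holm}: P→Holm 12, Q→Holm 187, R→Holm 234, S→Holm 195, T→Holm 198, U→Holm 115. Service 941; fixed 208; total 1149.
{Holm, Dover}: service 567 + fixed 693 = 1260
{Kent, Holm, Dover}: service 567 + fixed 1320 = 1887
No other subset beats 1094.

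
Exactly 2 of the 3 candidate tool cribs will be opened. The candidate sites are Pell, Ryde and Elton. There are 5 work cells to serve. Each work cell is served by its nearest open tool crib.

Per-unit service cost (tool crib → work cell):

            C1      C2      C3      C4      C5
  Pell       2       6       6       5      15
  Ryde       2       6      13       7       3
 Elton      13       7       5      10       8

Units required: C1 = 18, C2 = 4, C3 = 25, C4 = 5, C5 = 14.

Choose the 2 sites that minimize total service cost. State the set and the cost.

Choose Ryde and Elton; total service cost 262.

With exactly 2 open, each work cell uses its cheapest among the chosen.
{Ryde, Elton}: C1→Ryde 2·18=36, C2→Ryde 6·4=24, C3→Elton 5·25=125, C4→Ryde 7·5=35, C5→Ryde 3·14=42. Service cost 262.
{Pell, Ryde}: service cost 277
{Pell, Elton}: service cost 322
Among all 3 size-2 choices, {Ryde, Elton} is lowest.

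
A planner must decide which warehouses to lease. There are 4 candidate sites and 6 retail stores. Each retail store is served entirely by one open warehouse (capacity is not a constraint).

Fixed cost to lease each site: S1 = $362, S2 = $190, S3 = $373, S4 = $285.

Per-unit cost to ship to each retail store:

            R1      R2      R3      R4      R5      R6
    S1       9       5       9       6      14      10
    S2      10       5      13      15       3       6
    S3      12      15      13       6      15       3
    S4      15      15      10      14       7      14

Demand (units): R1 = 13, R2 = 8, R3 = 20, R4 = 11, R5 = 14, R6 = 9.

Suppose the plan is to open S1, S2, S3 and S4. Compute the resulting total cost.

Total cost: 1682

Each retail store is assigned to its cheapest site among the open ones.
{S1, S2, S3, S4}: R1→S1 9·13=117, R2→S1 5·8=40, R3→S1 9·20=180, R4→S1 6·11=66, R5→S2 3·14=42, R6→S3 3·9=27. Service 472; fixed 1210; total 1682.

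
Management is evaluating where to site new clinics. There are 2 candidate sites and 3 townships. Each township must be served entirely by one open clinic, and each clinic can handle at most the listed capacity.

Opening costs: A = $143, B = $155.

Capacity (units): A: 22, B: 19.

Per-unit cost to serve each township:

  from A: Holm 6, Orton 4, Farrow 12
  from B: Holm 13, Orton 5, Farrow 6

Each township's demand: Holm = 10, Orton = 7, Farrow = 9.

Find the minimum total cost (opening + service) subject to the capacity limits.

Open {A, B}: Holm→A 6·10=60, Orton→A 4·7=28, Farrow→B 6·9=54.
Loads: A carries 17/22, B carries 9/19. Service 142; fixed 298; total 440.
Next best feasible plan costs 447.

Minimum total cost: 440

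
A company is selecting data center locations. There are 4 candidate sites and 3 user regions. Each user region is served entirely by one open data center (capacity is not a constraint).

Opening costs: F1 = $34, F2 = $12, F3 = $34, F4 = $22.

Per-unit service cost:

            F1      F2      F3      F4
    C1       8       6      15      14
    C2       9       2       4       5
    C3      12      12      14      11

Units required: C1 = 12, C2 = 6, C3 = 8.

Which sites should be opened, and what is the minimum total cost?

Open F2 only; minimum total cost 192.

For any fixed open set, each user region goes to its cheapest open site; total = fixed + service.
{F2}: C1→F2 6·12=72, C2→F2 2·6=12, C3→F2 12·8=96. Service 180; fixed 12; total 192.
{F2, F4}: C1→F2 6·12=72, C2→F2 2·6=12, C3→F4 11·8=88. Service 172; fixed 34; total 206.
{F1, F2}: C1→F2 6·12=72, C2→F2 2·6=12, C3→F1 12·8=96. Service 180; fixed 46; total 226.
{F1, F2, F3, F4}: C1→F2 6·12=72, C2→F2 2·6=12, C3→F4 11·8=88. Service 172; fixed 102; total 274.
No other subset beats 192.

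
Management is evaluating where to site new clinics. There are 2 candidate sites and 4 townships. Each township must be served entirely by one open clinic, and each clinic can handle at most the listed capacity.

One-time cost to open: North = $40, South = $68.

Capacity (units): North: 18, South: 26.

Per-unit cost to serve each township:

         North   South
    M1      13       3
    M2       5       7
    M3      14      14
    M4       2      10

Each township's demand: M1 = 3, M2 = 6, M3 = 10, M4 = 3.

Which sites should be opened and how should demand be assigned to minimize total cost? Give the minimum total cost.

Open {South}: M1→South 3·3=9, M2→South 7·6=42, M3→South 14·10=140, M4→South 10·3=30.
Loads: South carries 22/26. Service 221; fixed 68; total 289.
Next best feasible plan costs 293.

Minimum total cost: 289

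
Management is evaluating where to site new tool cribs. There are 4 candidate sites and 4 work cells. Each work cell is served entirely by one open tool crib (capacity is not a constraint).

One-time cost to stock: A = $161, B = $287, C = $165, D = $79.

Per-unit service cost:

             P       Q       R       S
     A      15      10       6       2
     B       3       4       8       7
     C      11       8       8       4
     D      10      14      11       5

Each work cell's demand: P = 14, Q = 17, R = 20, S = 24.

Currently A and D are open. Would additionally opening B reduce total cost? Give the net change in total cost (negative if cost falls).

Current service cost with {A, D}: 478.
Adding B: each work cell re-picks its cheapest; new service cost 278, saving 200.
Extra fixed cost: 287. Net change = 287 − 200 = 87.
(Totals: 718 → 805.)

No — net change +87 (cost rises by 87).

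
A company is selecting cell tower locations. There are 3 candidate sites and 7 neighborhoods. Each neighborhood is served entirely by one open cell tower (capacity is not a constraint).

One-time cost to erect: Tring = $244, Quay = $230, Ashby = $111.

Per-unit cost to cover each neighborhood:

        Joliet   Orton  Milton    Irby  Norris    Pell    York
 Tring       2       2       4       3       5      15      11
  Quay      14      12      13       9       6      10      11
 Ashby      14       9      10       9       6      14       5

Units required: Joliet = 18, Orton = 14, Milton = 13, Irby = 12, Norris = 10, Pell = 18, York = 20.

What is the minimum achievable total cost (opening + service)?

Minimum total cost: 909

For any fixed open set, each neighborhood goes to its cheapest open site; total = fixed + service.
{Tring, Ashby}: Joliet→Tring 2·18=36, Orton→Tring 2·14=28, Milton→Tring 4·13=52, Irby→Tring 3·12=36, Norris→Tring 5·10=50, Pell→Ashby 14·18=252, York→Ashby 5·20=100. Service 554; fixed 355; total 909.
{Tring}: service 692 + fixed 244 = 936
{Tring, Quay, Ashby}: service 482 + fixed 585 = 1067
{Ashby}: service 1028 + fixed 111 = 1139
No other subset beats 909.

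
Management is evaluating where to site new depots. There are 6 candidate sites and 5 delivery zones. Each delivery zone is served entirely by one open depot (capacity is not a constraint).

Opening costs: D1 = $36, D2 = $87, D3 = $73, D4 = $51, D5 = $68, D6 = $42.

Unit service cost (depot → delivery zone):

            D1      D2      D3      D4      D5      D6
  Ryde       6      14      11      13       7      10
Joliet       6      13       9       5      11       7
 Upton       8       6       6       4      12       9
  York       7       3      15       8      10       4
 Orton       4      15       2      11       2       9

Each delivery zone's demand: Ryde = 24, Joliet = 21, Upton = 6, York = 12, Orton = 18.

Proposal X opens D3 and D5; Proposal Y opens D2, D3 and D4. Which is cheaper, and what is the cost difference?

Proposal X: {D3, D5}: Ryde→D5 7·24=168, Joliet→D3 9·21=189, Upton→D3 6·6=36, York→D5 10·12=120, Orton→D3 2·18=36. Service 549; fixed 141; total 690.
Proposal Y: {D2, D3, D4}: Ryde→D3 11·24=264, Joliet→D4 5·21=105, Upton→D4 4·6=24, York→D2 3·12=36, Orton→D3 2·18=36. Service 465; fixed 211; total 676.
Difference: |690 − 676| = 14.

Proposal Y is cheaper by 14.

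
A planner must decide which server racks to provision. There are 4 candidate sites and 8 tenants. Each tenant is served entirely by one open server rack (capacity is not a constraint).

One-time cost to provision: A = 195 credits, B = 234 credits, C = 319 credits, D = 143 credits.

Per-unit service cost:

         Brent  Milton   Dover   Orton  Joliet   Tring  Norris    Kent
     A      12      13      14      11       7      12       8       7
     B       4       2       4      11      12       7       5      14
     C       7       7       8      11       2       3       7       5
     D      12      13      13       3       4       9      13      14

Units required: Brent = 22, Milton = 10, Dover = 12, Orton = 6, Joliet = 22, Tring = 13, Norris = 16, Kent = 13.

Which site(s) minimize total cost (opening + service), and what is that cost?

For any fixed open set, each tenant goes to its cheapest open site; total = fixed + service.
{C}: Brent→C 7·22=154, Milton→C 7·10=70, Dover→C 8·12=96, Orton→C 11·6=66, Joliet→C 2·22=44, Tring→C 3·13=39, Norris→C 7·16=112, Kent→C 5·13=65. Service 646; fixed 319; total 965.
{B, D}: Brent→B 4·22=88, Milton→B 2·10=20, Dover→B 4·12=48, Orton→D 3·6=18, Joliet→D 4·22=88, Tring→B 7·13=91, Norris→B 5·16=80, Kent→B 14·13=182. Service 615; fixed 377; total 992.
{B, C}: service 450 + fixed 553 = 1003
{A, B, C, D}: Brent→B 4·22=88, Milton→B 2·10=20, Dover→B 4·12=48, Orton→D 3·6=18, Joliet→C 2·22=44, Tring→C 3·13=39, Norris→B 5·16=80, Kent→C 5·13=65. Service 402; fixed 891; total 1293.
No other subset beats 965.

Open C only; minimum total cost 965.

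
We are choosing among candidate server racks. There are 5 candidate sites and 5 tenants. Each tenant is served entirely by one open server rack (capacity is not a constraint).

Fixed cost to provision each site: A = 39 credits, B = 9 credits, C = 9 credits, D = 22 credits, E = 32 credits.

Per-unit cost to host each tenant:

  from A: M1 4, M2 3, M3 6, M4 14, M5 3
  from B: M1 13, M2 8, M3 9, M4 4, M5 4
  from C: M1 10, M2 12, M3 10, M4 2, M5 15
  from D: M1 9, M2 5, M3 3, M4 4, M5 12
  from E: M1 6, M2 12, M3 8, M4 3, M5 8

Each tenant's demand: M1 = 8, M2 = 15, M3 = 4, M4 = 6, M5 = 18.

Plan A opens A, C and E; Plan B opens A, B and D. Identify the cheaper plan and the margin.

Plan A: {A, C, E}: M1→A 4·8=32, M2→A 3·15=45, M3→A 6·4=24, M4→C 2·6=12, M5→A 3·18=54. Service 167; fixed 80; total 247.
Plan B: {A, B, D}: M1→A 4·8=32, M2→A 3·15=45, M3→D 3·4=12, M4→B 4·6=24, M5→A 3·18=54. Service 167; fixed 70; total 237.
Difference: |247 − 237| = 10.

Plan B is cheaper by 10.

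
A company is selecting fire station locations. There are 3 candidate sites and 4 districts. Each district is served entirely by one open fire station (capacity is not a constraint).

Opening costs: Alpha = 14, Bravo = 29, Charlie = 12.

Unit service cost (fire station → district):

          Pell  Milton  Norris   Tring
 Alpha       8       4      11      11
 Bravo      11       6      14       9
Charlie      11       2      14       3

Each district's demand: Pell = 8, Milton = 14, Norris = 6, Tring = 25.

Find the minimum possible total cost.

Minimum total cost: 259

For any fixed open set, each district goes to its cheapest open site; total = fixed + service.
{Alpha, Charlie}: Pell→Alpha 8·8=64, Milton→Charlie 2·14=28, Norris→Alpha 11·6=66, Tring→Charlie 3·25=75. Service 233; fixed 26; total 259.
{Charlie}: Pell→Charlie 11·8=88, Milton→Charlie 2·14=28, Norris→Charlie 14·6=84, Tring→Charlie 3·25=75. Service 275; fixed 12; total 287.
{Alpha, Bravo, Charlie}: service 233 + fixed 55 = 288
No other subset beats 259.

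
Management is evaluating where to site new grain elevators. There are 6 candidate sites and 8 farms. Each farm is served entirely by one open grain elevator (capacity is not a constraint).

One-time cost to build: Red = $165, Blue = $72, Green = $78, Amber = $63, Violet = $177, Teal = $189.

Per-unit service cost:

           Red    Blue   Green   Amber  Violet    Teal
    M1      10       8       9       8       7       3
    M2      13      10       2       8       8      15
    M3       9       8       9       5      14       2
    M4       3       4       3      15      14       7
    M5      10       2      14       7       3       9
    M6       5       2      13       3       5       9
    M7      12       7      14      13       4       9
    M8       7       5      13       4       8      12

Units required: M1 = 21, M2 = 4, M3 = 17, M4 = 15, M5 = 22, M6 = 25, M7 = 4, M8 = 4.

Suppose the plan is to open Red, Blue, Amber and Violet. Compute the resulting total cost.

Total cost: 912

Each farm is assigned to its cheapest site among the open ones.
{Red, Blue, Amber, Violet}: M1→Violet 7·21=147, M2→Amber 8·4=32, M3→Amber 5·17=85, M4→Red 3·15=45, M5→Blue 2·22=44, M6→Blue 2·25=50, M7→Violet 4·4=16, M8→Amber 4·4=16. Service 435; fixed 477; total 912.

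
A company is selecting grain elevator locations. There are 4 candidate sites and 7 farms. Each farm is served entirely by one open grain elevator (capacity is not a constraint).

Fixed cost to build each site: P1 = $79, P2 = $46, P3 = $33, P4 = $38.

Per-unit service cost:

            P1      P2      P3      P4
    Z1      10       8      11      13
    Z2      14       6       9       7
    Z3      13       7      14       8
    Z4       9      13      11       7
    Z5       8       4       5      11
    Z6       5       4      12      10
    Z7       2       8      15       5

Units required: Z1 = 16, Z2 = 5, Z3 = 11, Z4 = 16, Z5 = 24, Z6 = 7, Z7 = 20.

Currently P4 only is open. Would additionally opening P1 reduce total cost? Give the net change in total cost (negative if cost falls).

Current service cost with {P4}: 877.
Adding P1: each farm re-picks its cheapest; new service cost 662, saving 215.
Extra fixed cost: 79. Net change = 79 − 215 = -136.
(Totals: 915 → 779.)

Yes — net change −136 (cost falls by 136).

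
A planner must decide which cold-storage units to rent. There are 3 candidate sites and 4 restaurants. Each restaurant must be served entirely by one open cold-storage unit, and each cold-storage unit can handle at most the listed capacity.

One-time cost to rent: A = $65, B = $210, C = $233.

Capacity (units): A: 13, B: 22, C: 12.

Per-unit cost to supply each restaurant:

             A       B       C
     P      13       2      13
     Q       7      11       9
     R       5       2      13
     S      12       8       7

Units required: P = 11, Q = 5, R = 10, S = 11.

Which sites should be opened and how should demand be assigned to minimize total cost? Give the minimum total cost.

Minimum total cost: 662

Open {A, B, C}: P→B 2·11=22, Q→A 7·5=35, R→B 2·10=20, S→C 7·11=77.
Loads: A carries 5/13, B carries 21/22, C carries 11/12. Service 154; fixed 508; total 662.
Next best feasible plan costs 712.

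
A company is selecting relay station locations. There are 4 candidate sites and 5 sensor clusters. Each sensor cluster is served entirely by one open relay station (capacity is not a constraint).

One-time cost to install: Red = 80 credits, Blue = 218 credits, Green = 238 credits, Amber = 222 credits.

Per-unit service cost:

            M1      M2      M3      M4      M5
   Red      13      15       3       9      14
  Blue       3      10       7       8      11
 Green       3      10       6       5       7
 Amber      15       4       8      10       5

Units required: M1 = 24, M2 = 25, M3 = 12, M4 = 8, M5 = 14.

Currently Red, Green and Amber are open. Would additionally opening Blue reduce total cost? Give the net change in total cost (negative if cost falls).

Current service cost with {Red, Green, Amber}: 318.
Adding Blue: each sensor cluster re-picks its cheapest; new service cost 318, saving 0.
Extra fixed cost: 218. Net change = 218 − 0 = 218.
(Totals: 858 → 1076.)

No — net change +218 (cost rises by 218).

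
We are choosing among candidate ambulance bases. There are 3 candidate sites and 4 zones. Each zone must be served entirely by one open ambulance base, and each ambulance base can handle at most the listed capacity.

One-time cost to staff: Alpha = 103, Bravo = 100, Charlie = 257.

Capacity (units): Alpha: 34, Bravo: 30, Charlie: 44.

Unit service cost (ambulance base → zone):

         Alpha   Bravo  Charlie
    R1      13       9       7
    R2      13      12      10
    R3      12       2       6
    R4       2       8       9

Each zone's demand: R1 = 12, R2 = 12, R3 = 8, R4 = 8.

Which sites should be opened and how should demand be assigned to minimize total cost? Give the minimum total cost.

Minimum total cost: 499

Open {Alpha, Bravo}: R1→Bravo 9·12=108, R2→Alpha 13·12=156, R3→Bravo 2·8=16, R4→Alpha 2·8=16.
Loads: Alpha carries 20/34, Bravo carries 20/30. Service 296; fixed 203; total 499.
Next best feasible plan costs 535.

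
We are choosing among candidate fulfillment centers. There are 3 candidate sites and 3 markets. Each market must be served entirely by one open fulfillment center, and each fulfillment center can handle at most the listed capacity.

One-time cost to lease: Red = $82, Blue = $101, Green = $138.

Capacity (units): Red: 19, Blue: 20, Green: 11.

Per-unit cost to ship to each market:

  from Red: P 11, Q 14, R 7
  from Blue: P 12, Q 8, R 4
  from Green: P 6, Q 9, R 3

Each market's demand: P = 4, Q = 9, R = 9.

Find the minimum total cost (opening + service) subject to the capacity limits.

Open {Red, Blue}: P→Red 11·4=44, Q→Blue 8·9=72, R→Blue 4·9=36.
Loads: Red carries 4/19, Blue carries 18/20. Service 152; fixed 183; total 335.
Next best feasible plan costs 362.

Minimum total cost: 335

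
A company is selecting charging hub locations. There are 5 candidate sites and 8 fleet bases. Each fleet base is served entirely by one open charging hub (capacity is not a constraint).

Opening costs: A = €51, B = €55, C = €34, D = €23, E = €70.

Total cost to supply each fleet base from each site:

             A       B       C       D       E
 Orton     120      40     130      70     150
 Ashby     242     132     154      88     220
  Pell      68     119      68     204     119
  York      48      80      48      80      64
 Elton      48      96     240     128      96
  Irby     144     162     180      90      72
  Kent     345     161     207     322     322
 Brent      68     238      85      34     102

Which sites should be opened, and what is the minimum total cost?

For any fixed open set, each fleet base goes to its cheapest open site; total = fixed + service.
{A, B, D}: Orton→B 40, Ashby→D 88, Pell→A 68, York→A 48, Elton→A 48, Irby→D 90, Kent→B 161, Brent→D 34. Service 577; fixed 129; total 706.
{B, C, D}: service 625 + fixed 112 = 737
{A, B, C, D}: service 577 + fixed 163 = 740
{A, B, C, D, E}: Orton→B 40, Ashby→D 88, Pell→A 68, York→A 48, Elton→A 48, Irby→E 72, Kent→B 161, Brent→D 34. Service 559; fixed 233; total 792.
No other subset beats 706.

Open A, B and D; minimum total cost 706.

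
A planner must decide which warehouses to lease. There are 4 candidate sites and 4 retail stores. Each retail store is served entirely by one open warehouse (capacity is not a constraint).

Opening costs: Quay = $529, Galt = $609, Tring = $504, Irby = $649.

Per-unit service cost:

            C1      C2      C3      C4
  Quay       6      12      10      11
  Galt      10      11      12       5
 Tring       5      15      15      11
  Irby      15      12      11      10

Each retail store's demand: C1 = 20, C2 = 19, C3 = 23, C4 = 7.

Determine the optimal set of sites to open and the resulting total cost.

Open Quay only; minimum total cost 1184.

For any fixed open set, each retail store goes to its cheapest open site; total = fixed + service.
{Quay}: C1→Quay 6·20=120, C2→Quay 12·19=228, C3→Quay 10·23=230, C4→Quay 11·7=77. Service 655; fixed 529; total 1184.
{Tring}: C1→Tring 5·20=100, C2→Tring 15·19=285, C3→Tring 15·23=345, C4→Tring 11·7=77. Service 807; fixed 504; total 1311.
{Galt}: service 720 + fixed 609 = 1329
{Quay, Galt, Tring, Irby}: service 574 + fixed 2291 = 2865
No other subset beats 1184.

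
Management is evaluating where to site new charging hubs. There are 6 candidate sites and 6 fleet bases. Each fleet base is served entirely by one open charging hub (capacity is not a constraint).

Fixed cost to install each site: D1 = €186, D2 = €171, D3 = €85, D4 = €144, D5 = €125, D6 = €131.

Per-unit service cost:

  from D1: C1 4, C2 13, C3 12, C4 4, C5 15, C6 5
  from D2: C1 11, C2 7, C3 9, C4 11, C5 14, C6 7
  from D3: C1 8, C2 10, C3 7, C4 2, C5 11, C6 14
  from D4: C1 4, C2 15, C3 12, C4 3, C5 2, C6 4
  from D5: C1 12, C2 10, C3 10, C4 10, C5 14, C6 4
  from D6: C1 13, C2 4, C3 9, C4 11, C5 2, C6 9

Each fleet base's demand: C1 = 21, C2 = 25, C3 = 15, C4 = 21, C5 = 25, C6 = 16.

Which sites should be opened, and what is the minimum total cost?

Open D4 and D6; minimum total cost 771.

For any fixed open set, each fleet base goes to its cheapest open site; total = fixed + service.
{D4, D6}: C1→D4 4·21=84, C2→D6 4·25=100, C3→D6 9·15=135, C4→D4 3·21=63, C5→D4 2·25=50, C6→D4 4·16=64. Service 496; fixed 275; total 771.
{D3, D4, D6}: service 445 + fixed 360 = 805
{D3, D4}: service 595 + fixed 229 = 824
{D1, D2, D3, D4, D5, D6}: C1→D1 4·21=84, C2→D6 4·25=100, C3→D3 7·15=105, C4→D3 2·21=42, C5→D4 2·25=50, C6→D4 4·16=64. Service 445; fixed 842; total 1287.
No other subset beats 771.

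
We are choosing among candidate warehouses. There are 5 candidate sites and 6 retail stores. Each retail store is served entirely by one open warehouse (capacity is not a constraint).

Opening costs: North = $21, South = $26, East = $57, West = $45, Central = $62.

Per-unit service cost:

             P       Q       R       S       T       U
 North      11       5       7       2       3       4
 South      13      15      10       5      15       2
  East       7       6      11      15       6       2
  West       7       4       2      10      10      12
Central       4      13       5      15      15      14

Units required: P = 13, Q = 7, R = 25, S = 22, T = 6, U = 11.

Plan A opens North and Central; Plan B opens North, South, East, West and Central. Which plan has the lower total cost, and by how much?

Plan A is cheaper by 24.

Plan A: {North, Central}: P→Central 4·13=52, Q→North 5·7=35, R→Central 5·25=125, S→North 2·22=44, T→North 3·6=18, U→North 4·11=44. Service 318; fixed 83; total 401.
Plan B: {North, South, East, West, Central}: P→Central 4·13=52, Q→West 4·7=28, R→West 2·25=50, S→North 2·22=44, T→North 3·6=18, U→South 2·11=22. Service 214; fixed 211; total 425.
Difference: |401 − 425| = 24.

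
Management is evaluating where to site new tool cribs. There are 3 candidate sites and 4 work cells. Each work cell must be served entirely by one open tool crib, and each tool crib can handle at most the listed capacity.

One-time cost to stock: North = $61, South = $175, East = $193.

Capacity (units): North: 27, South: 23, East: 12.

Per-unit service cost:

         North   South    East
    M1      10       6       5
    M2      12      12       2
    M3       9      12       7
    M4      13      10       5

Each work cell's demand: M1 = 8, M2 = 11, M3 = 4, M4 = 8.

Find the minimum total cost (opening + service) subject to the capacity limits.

Minimum total cost: 496

Open {North, East}: M1→North 10·8=80, M2→East 2·11=22, M3→North 9·4=36, M4→North 13·8=104.
Loads: North carries 20/27, East carries 11/12. Service 242; fixed 254; total 496.
Next best feasible plan costs 532.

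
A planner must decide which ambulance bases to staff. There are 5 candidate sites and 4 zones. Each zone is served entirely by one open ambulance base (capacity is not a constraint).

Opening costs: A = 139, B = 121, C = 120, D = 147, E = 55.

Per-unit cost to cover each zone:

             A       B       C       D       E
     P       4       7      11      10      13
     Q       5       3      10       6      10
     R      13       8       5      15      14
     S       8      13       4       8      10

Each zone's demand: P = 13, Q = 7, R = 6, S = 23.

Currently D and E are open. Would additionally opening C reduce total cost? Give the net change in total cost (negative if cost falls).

Yes — net change −26 (cost falls by 26).

Current service cost with {D, E}: 440.
Adding C: each zone re-picks its cheapest; new service cost 294, saving 146.
Extra fixed cost: 120. Net change = 120 − 146 = -26.
(Totals: 642 → 616.)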